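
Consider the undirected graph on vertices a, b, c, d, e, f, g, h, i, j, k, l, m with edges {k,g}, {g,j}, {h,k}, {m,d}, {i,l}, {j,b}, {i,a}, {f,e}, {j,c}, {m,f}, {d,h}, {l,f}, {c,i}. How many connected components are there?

1

Starting from a we can reach a, b, c, d, e, f, g, h, i, j, k, l, m. That is one component of size 13.
Total: 1 component.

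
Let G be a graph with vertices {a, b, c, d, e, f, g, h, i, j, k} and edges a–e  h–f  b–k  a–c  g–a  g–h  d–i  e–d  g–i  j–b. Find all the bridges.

a-c, b-j, b-k, f-h, g-h

The edges on the cycle g-a-e-d-i-g are not bridges since each lies on that cycle.
But removing a–c disconnects a from c; removing b–k disconnects b from k; removing j–b disconnects j from b; removing g–h disconnects g from h — these are bridges.
In total 5 edges are bridges.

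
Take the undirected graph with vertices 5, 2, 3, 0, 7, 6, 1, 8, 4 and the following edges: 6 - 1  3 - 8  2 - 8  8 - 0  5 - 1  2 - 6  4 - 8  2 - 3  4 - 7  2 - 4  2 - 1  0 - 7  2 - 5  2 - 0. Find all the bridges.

none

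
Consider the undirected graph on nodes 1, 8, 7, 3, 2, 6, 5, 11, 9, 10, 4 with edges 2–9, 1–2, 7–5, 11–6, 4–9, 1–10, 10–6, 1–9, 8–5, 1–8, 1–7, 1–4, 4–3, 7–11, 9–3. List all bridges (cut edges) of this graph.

The edges on the cycle 1-4-3-9-1 are not bridges since each lies on that cycle.
Every edge lies on some cycle, so there are no bridges.

none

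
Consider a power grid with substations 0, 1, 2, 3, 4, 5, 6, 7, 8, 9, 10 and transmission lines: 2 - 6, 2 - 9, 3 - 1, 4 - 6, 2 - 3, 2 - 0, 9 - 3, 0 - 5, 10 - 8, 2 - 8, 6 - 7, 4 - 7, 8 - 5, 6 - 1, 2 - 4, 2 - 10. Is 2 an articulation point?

Yes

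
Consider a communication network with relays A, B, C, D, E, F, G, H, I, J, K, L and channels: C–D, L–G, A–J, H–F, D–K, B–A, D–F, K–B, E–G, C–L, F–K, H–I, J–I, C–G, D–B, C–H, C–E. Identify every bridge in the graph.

none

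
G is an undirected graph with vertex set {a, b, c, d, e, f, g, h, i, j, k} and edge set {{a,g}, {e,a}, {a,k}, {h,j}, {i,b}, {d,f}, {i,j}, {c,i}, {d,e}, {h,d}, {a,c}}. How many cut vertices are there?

Removing a increases the component count from 1 to 3, so a is a cut vertex.
Removing d increases the component count from 1 to 2, so d is a cut vertex.
Removing i increases the component count from 1 to 2, so i is a cut vertex.
By contrast removing g leaves 1 component; it is not a cut vertex. No other vertex is a cut vertex either.

3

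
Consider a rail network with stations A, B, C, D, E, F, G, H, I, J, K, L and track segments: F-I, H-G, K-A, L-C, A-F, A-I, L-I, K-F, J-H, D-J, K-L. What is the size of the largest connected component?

E is isolated — a component by itself.
B is isolated — a component by itself.
Starting from D we can reach D, G, H, J. That is one component of size 4.
Starting from A we can reach A, C, F, I, K, L. That is one component of size 6.
The largest has 6 vertices.

6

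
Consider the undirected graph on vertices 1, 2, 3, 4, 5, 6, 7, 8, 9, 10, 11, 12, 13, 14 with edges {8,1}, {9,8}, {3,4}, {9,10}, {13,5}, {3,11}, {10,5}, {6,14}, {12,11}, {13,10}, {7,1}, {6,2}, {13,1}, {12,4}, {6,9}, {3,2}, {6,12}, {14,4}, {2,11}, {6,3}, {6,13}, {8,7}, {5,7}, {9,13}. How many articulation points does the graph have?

Removing 6 increases the component count from 1 to 2, so 6 is a cut vertex.
By contrast removing 14 leaves 1 component; it is not a cut vertex. No other vertex is a cut vertex either.

1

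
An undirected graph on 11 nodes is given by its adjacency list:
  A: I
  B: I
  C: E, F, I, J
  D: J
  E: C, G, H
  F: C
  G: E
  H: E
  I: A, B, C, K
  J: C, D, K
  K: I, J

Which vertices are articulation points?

C, E, I, J

Removing C increases the component count from 1 to 3, so C is a cut vertex.
Removing E increases the component count from 1 to 3, so E is a cut vertex.
Removing I increases the component count from 1 to 3, so I is a cut vertex.
Likewise J is a cut vertex.
By contrast removing A leaves 1 component; it is not a cut vertex. No other vertex is a cut vertex either.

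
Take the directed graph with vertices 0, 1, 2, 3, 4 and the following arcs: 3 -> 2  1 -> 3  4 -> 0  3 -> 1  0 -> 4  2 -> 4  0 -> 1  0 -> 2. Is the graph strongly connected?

From 3 we can reach every vertex (0, 1, 2, 3, 4), and every vertex can reach 3 (0, 1, 2, 3, 4). So the whole graph is one strongly connected component.

Yes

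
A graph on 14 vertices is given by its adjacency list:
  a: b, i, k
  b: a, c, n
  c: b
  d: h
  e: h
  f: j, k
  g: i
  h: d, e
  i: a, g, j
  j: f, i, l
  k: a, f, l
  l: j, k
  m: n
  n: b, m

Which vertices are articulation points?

a, b, h, i, n

Removing a increases the component count from 2 to 3, so a is a cut vertex.
Removing b increases the component count from 2 to 4, so b is a cut vertex.
Removing h increases the component count from 2 to 3, so h is a cut vertex.
Likewise i, n are cut vertices.
By contrast removing m leaves 2 components; it is not a cut vertex. No other vertex is a cut vertex either.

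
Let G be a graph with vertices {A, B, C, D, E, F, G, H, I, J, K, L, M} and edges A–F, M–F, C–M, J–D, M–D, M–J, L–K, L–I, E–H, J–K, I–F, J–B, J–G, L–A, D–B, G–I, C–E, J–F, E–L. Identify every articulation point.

Removing E increases the component count from 1 to 2, so E is a cut vertex.
By contrast removing F leaves 1 component; it is not a cut vertex. No other vertex is a cut vertex either.

E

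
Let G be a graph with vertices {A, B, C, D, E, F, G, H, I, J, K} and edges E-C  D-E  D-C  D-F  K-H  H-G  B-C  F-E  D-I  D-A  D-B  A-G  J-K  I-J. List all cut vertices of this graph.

Removing D increases the component count from 1 to 2, so D is a cut vertex.
By contrast removing A leaves 1 component; it is not a cut vertex. No other vertex is a cut vertex either.

D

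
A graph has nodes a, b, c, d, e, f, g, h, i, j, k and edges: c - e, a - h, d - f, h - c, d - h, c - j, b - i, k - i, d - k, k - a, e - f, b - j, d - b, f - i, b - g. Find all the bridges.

b-g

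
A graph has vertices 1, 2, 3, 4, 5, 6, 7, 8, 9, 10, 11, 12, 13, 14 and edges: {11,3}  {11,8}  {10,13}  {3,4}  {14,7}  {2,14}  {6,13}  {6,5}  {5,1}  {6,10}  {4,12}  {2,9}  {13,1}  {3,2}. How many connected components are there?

Starting from 1 we can reach 1, 5, 6, 10, 13. That is one component of size 5.
Starting from 2 we can reach 2, 3, 4, 7, 8, 9, 11, 12, 14. That is one component of size 9.
Total: 2 components.

2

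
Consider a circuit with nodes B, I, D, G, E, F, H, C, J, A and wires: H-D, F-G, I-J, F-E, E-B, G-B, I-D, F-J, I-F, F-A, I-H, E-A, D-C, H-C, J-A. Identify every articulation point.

Removing I increases the component count from 1 to 2, so I is a cut vertex.
By contrast removing F leaves 1 component; it is not a cut vertex. No other vertex is a cut vertex either.

I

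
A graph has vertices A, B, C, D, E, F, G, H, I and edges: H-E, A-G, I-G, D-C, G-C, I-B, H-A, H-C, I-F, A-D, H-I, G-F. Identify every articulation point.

Removing H increases the component count from 1 to 2, so H is a cut vertex.
Removing I increases the component count from 1 to 2, so I is a cut vertex.
By contrast removing A leaves 1 component; it is not a cut vertex. No other vertex is a cut vertex either.

H, I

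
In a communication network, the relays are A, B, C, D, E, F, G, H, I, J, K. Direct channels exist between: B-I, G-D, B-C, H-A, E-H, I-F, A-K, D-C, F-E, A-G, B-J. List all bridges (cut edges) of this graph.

A-K, B-J

The edges on the cycle B-I-F-E-H-A-G-D-C-B are not bridges since each lies on that cycle.
But removing K-A disconnects K from A; removing B-J disconnects B from J — these are bridges.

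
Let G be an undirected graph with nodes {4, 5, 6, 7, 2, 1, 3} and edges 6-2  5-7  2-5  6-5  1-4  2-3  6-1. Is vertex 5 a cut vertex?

Yes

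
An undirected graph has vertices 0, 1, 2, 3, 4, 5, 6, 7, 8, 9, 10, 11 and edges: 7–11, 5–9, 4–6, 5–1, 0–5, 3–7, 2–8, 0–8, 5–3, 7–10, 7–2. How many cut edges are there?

5

The edges on the cycle 0-5-3-7-2-8-0 are not bridges since each lies on that cycle.
But removing 5–1 disconnects 5 from 1; removing 7–10 disconnects 7 from 10; removing 11–7 disconnects 11 from 7; removing 5–9 disconnects 5 from 9 — these are bridges.
In total 5 edges are bridges.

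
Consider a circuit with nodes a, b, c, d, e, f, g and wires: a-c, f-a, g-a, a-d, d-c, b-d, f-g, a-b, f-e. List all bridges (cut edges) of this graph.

e-f

The edges on the cycle f-g-a-f are not bridges since each lies on that cycle.
But removing e-f disconnects e from f — this is a bridge.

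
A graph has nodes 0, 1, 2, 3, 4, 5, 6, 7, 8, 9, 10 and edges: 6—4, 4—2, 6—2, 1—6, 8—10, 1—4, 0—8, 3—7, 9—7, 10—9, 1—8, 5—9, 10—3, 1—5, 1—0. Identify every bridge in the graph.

The edges on the cycle 1-0-8-1 are not bridges since each lies on that cycle.
Every edge lies on some cycle, so there are no bridges.

none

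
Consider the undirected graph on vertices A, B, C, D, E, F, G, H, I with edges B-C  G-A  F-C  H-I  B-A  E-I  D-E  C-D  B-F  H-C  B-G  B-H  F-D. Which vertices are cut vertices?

Removing B increases the component count from 1 to 2, so B is a cut vertex.
By contrast removing H leaves 1 component; it is not a cut vertex. No other vertex is a cut vertex either.

B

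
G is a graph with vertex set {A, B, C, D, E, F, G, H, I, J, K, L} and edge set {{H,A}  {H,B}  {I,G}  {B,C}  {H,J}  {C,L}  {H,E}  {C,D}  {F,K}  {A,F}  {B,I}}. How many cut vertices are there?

6

Removing A increases the component count from 1 to 2, so A is a cut vertex.
Removing B increases the component count from 1 to 3, so B is a cut vertex.
Removing C increases the component count from 1 to 3, so C is a cut vertex.
Likewise F, H, I are cut vertices.
By contrast removing J leaves 1 component; it is not a cut vertex. No other vertex is a cut vertex either.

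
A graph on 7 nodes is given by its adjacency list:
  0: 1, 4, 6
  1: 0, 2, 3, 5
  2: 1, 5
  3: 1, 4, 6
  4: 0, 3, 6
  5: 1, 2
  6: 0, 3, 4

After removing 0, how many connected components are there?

1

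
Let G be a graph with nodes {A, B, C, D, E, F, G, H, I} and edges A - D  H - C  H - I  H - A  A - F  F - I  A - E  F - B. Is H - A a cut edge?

After removing H - A, the path H-I-F-A still connects them, so the edge is not a bridge.

No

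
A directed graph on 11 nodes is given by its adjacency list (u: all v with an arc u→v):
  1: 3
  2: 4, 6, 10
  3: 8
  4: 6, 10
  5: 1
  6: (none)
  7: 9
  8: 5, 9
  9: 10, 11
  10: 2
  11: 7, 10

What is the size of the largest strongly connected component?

4

{1, 3, 5, 8} are all mutually reachable — one SCC of size 4.
{2, 4, 10} are all mutually reachable — one SCC of size 3.
{7, 9, 11} are all mutually reachable — one SCC of size 3.
{6} is an SCC by itself.
The largest has 4 vertices.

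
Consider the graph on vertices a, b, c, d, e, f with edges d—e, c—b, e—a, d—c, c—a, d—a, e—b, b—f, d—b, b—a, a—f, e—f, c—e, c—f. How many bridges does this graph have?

0

The edges on the cycle d-c-f-b-e-d are not bridges since each lies on that cycle.
Every edge lies on some cycle, so there are no bridges.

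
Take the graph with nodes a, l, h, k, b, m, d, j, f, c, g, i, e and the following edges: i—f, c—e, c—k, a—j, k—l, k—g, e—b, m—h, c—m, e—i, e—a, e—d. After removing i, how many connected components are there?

With i gone, the remaining components are: {f}; {a, b, c, d, e, g, h, j, k, l, m}.
That is 2 components.

2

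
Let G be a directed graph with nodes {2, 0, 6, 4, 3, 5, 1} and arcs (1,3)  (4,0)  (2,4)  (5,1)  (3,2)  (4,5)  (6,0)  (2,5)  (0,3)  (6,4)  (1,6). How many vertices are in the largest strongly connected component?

7

{0, 1, 2, 3, 4, 5, 6} are all mutually reachable — one SCC of size 7.
The largest has 7 vertices.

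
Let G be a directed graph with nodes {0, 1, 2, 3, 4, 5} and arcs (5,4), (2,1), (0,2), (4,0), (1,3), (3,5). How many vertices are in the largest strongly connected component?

6

{0, 1, 2, 3, 4, 5} are all mutually reachable — one SCC of size 6.
The largest has 6 vertices.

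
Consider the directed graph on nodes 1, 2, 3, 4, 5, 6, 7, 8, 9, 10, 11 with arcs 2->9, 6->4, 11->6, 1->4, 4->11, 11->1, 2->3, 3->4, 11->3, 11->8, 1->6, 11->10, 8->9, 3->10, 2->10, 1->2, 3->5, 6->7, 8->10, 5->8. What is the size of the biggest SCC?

6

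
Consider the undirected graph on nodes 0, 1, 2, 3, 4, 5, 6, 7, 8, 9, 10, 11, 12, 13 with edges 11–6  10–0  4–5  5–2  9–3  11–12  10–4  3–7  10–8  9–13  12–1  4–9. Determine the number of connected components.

2

Starting from 1 we can reach 1, 6, 11, 12. That is one component of size 4.
Starting from 0 we can reach 0, 2, 3, 4, 5, 7, 8, 9, 10, 13. That is one component of size 10.
Total: 2 components.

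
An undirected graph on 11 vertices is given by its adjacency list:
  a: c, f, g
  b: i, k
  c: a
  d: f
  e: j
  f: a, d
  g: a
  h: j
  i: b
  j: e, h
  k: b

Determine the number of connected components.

Starting from e we can reach e, h, j. That is one component of size 3.
Starting from b we can reach b, i, k. That is one component of size 3.
Starting from a we can reach a, c, d, f, g. That is one component of size 5.
Total: 3 components.

3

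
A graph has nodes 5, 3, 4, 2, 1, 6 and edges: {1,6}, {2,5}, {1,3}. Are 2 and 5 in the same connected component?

From 2 we can reach 2, 5, which includes 5.

Yes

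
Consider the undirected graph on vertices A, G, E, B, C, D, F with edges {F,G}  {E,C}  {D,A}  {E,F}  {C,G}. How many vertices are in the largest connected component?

4

B is isolated — a component by itself.
Starting from A we can reach A, D. That is one component of size 2.
Starting from C we can reach C, E, F, G. That is one component of size 4.
The largest has 4 vertices.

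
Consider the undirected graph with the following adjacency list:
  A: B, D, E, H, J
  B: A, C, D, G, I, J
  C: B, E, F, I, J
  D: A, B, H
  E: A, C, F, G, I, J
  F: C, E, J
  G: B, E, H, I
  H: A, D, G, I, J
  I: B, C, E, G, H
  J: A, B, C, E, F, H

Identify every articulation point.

Removing E, for instance, still leaves 1 component. No single vertex removal increases the component count — the graph has no articulation points.

none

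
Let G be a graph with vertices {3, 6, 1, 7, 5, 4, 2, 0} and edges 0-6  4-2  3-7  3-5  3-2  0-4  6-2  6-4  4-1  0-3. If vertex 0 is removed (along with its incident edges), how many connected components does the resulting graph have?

1

With 0 gone, the remaining components are: {1, 2, 3, 4, 5, 6, 7}.
That is 1 component.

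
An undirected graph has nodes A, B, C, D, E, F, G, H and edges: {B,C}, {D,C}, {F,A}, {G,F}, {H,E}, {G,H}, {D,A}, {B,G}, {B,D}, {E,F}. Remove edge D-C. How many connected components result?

1

D and C are still connected via D-B-C, so the component count stays at 1.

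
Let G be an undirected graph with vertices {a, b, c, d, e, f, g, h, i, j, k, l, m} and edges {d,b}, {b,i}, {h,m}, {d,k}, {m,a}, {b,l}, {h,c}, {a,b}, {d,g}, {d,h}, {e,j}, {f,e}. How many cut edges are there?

7

The edges on the cycle d-h-m-a-b-d are not bridges since each lies on that cycle.
But removing h—c disconnects h from c; removing d—k disconnects d from k; removing e—j disconnects e from j; removing d—g disconnects d from g — these are bridges.
In total 7 edges are bridges.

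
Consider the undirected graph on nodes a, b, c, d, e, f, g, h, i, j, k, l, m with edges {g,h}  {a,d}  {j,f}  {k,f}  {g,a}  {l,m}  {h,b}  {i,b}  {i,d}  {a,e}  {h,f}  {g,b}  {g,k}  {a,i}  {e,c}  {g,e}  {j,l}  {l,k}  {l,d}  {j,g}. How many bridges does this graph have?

The edges on the cycle g-a-i-b-h-g are not bridges since each lies on that cycle.
But removing l - m disconnects l from m; removing e - c disconnects e from c — these are bridges.
That makes 2 bridges.

2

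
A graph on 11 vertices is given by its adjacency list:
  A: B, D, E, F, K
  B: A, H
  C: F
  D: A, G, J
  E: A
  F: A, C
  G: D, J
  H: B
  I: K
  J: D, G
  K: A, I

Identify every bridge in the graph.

The edges on the cycle D-G-J-D are not bridges since each lies on that cycle.
But removing A-F disconnects A from F; removing A-D disconnects A from D; removing C-F disconnects C from F; removing K-I disconnects K from I — these are bridges.
In total 8 edges are bridges.

A-B, A-D, A-E, A-F, A-K, B-H, C-F, I-K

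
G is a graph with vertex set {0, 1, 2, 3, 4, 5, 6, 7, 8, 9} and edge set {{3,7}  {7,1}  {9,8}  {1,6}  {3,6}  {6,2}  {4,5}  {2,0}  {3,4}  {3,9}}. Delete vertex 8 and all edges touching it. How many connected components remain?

1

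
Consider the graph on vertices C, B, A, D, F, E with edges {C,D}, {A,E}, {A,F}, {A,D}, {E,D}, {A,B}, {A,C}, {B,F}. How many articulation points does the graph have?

1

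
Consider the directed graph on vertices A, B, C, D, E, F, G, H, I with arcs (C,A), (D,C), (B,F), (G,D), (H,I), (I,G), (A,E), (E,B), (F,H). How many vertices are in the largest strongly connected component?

{A, B, C, D, E, F, G, H, I} are all mutually reachable — one SCC of size 9.
The largest has 9 vertices.

9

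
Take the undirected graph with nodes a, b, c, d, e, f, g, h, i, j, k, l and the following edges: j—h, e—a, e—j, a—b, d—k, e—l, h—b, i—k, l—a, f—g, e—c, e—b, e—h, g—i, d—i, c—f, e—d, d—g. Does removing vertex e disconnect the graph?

Deleting e raises the number of components from 1 to 2, so e is a cut vertex.

Yes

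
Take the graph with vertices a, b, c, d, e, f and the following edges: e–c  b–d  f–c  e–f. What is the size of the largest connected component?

a is isolated — a component by itself.
Starting from b we can reach b, d. That is one component of size 2.
Starting from c we can reach c, e, f. That is one component of size 3.
The largest has 3 vertices.

3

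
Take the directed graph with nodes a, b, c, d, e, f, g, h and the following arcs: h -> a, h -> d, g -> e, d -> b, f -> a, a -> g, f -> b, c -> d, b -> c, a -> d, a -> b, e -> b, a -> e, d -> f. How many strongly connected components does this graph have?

{a, b, c, d, e, f, g} are all mutually reachable — one SCC of size 7.
{h} is an SCC by itself.
That gives 2 strongly connected components.

2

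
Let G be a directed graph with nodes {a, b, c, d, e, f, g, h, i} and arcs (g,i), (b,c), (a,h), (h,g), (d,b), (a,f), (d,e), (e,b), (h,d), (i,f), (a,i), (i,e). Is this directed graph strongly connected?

There is no directed path from g to a, so the graph is not strongly connected.

No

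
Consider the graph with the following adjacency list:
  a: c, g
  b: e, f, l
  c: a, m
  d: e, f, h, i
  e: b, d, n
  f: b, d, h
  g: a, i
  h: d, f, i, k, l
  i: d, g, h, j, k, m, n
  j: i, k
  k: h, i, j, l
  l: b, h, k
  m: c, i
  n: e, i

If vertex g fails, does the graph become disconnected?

Deleting g leaves 1 component (was 1) (its neighbors a, i remain connected to each other), so g is not a cut vertex.

No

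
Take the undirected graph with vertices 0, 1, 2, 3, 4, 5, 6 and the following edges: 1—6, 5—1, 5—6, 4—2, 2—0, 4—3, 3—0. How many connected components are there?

2

Starting from 1 we can reach 1, 5, 6. That is one component of size 3.
Starting from 0 we can reach 0, 2, 3, 4. That is one component of size 4.
Total: 2 components.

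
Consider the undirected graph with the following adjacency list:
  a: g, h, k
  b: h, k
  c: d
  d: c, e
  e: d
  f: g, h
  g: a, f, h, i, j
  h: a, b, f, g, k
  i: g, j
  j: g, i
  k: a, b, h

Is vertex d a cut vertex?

Deleting d raises the number of components from 2 to 3, so d is a cut vertex.

Yes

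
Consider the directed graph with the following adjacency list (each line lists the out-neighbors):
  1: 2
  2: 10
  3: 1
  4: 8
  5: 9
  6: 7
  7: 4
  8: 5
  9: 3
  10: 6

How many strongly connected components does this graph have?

{1, 2, 3, 4, 5, 6, 7, 8, 9, 10} are all mutually reachable — one SCC of size 10.
That gives 1 strongly connected component.

1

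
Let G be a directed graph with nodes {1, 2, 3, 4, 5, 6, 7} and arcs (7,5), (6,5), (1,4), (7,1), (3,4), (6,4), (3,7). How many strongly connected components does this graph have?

{1} is an SCC by itself.
{7} is an SCC by itself.
{4} is an SCC by itself.
{3} is an SCC by itself.
{6} is an SCC by itself.
(and 2 more singleton SCCs)
That gives 7 strongly connected components.

7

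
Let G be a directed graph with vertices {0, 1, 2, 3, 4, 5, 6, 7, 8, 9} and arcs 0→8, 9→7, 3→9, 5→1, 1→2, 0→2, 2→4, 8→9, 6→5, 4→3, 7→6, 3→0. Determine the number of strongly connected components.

1

{0, 1, 2, 3, 4, 5, 6, 7, 8, 9} are all mutually reachable — one SCC of size 10.
That gives 1 strongly connected component.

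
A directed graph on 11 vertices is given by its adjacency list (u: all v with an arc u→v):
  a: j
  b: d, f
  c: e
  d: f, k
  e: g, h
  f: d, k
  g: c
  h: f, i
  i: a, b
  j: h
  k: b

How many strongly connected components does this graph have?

3

{b, d, f, k} are all mutually reachable — one SCC of size 4.
{a, h, i, j} are all mutually reachable — one SCC of size 4.
{c, e, g} are all mutually reachable — one SCC of size 3.
That gives 3 strongly connected components.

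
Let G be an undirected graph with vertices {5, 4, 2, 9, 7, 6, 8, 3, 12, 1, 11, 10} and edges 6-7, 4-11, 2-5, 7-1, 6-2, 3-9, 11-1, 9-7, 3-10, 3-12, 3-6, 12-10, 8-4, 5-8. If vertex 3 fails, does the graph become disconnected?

Deleting 3 raises the number of components from 1 to 2, so 3 is a cut vertex.

Yes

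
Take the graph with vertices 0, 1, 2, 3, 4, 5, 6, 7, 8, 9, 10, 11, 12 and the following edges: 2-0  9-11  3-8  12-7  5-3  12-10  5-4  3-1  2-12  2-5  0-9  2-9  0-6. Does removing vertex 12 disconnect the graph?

Deleting 12 raises the number of components from 1 to 3, so 12 is a cut vertex.

Yes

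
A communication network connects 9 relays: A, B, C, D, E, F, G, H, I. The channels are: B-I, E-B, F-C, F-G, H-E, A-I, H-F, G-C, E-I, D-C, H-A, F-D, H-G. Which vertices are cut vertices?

H

Removing H increases the component count from 1 to 2, so H is a cut vertex.
By contrast removing A leaves 1 component; it is not a cut vertex. No other vertex is a cut vertex either.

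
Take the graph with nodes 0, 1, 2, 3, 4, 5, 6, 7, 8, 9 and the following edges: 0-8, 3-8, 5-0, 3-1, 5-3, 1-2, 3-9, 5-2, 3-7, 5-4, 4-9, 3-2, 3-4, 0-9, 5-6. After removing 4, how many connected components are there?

1

With 4 gone, the remaining components are: {0, 1, 2, 3, 5, 6, 7, 8, 9}.
That is 1 component.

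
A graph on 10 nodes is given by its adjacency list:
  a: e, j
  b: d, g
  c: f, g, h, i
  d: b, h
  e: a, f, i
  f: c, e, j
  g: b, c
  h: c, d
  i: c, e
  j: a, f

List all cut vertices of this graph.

Removing c increases the component count from 1 to 2, so c is a cut vertex.
By contrast removing b leaves 1 component; it is not a cut vertex. No other vertex is a cut vertex either.

c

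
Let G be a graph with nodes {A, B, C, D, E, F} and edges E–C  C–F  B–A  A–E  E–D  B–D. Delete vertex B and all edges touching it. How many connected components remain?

With B gone, the remaining components are: {A, C, D, E, F}.
That is 1 component.

1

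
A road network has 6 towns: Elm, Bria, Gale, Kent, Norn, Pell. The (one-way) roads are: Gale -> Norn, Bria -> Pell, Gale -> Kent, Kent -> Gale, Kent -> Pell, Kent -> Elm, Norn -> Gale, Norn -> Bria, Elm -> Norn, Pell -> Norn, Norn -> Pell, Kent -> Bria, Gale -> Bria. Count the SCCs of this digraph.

1

{Elm, Bria, Gale, Kent, Norn, Pell} are all mutually reachable — one SCC of size 6.
That gives 1 strongly connected component.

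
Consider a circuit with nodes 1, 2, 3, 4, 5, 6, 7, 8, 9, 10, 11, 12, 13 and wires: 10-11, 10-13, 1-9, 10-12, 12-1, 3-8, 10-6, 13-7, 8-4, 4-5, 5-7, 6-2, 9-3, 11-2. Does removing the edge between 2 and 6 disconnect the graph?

No

After removing 2-6, the path 2-11-10-6 still connects them, so the edge is not a bridge.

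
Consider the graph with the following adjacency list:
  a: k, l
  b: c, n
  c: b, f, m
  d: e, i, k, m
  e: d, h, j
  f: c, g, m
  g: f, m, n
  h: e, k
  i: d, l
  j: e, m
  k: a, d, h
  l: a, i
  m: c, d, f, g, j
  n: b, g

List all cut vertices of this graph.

m

Removing m increases the component count from 1 to 2, so m is a cut vertex.
By contrast removing b leaves 1 component; it is not a cut vertex. No other vertex is a cut vertex either.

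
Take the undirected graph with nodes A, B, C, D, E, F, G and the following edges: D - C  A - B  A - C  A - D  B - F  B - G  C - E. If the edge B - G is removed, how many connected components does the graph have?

2

Before removal there is 1 component.
B - G is a bridge — removing it separates B's side from G's side.
After removal: 2 components.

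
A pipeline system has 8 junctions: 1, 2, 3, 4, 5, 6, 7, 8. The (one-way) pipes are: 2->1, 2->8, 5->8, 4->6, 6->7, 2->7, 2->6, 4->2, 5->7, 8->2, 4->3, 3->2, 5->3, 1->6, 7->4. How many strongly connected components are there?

{1, 2, 3, 4, 6, 7, 8} are all mutually reachable — one SCC of size 7.
{5} is an SCC by itself.
That gives 2 strongly connected components.

2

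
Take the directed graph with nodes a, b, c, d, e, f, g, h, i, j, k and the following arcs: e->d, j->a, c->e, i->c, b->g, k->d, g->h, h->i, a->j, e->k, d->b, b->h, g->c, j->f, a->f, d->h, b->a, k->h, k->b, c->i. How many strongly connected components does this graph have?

3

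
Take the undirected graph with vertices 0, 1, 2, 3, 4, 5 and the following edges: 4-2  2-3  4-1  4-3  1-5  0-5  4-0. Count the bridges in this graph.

0

The edges on the cycle 4-2-3-4 are not bridges since each lies on that cycle.
Every edge lies on some cycle, so there are no bridges.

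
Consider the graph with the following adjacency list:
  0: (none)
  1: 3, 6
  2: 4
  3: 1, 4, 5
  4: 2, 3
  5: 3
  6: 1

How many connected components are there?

2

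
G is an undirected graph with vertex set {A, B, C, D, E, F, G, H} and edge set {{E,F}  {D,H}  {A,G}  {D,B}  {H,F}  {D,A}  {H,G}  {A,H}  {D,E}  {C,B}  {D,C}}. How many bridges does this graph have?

0

The edges on the cycle D-C-B-D are not bridges since each lies on that cycle.
Every edge lies on some cycle, so there are no bridges.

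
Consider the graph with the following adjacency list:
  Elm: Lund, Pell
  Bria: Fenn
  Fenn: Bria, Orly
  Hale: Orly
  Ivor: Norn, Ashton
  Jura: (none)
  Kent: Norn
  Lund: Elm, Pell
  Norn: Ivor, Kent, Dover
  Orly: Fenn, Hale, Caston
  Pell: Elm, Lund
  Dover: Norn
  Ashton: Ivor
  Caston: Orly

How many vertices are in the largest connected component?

5

Jura is isolated — a component by itself.
Starting from Elm we can reach Elm, Lund, Pell. That is one component of size 3.
Starting from Bria we can reach Bria, Fenn, Hale, Orly, Caston. That is one component of size 5.
Starting from Ivor we can reach Ivor, Kent, Norn, Dover, Ashton. That is one component of size 5.
The largest has 5 vertices.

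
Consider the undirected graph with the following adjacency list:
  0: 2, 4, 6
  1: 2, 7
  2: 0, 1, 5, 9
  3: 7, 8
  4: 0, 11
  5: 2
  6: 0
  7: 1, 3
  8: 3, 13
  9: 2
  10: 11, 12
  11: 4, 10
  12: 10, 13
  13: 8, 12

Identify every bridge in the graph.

0-6, 2-5, 2-9

The edges on the cycle 8-3-7-1-2-0-4-11-10-12-13-8 are not bridges since each lies on that cycle.
But removing 6-0 disconnects 6 from 0; removing 2-5 disconnects 2 from 5; removing 2-9 disconnects 2 from 9 — these are bridges.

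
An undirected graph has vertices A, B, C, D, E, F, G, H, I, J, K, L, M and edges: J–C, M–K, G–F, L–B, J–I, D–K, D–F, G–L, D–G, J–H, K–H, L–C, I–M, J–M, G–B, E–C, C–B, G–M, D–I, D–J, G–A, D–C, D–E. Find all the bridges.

The edges on the cycle J-I-M-J are not bridges since each lies on that cycle.
But removing A–G disconnects A from G — this is a bridge.

A-G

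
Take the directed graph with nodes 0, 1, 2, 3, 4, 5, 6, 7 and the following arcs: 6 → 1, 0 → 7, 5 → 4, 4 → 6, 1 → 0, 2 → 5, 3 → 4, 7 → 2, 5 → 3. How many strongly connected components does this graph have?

1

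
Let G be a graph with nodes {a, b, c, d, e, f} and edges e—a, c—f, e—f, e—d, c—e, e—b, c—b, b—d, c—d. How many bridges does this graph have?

The edges on the cycle c-e-d-b-c are not bridges since each lies on that cycle.
But removing e—a disconnects e from a — this is a bridge.

1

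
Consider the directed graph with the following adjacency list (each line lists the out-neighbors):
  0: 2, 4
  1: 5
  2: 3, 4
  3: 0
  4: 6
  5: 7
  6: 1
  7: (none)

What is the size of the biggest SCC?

{0, 2, 3} are all mutually reachable — one SCC of size 3.
{6} is an SCC by itself.
{7} is an SCC by itself.
{4} is an SCC by itself.
{5} is an SCC by itself.
(and 1 more singleton SCC)
The largest has 3 vertices.

3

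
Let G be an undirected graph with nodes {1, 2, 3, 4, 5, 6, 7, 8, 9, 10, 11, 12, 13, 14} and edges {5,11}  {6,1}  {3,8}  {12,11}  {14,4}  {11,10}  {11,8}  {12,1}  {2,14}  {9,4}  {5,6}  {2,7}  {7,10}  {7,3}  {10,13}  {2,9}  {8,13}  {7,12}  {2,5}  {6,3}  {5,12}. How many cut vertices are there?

1

Removing 2 increases the component count from 1 to 2, so 2 is a cut vertex.
By contrast removing 12 leaves 1 component; it is not a cut vertex. No other vertex is a cut vertex either.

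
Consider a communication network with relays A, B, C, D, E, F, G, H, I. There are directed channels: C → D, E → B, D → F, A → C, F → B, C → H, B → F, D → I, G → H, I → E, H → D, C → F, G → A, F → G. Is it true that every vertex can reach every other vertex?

Yes

From H we can reach every vertex (A, B, C, D, E, F, G, H, I), and every vertex can reach H (A, B, C, D, E, F, G, H, I). So the whole graph is one strongly connected component.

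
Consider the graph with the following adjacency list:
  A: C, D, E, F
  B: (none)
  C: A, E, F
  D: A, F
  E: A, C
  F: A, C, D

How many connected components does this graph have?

B is isolated — a component by itself.
Starting from A we can reach A, C, D, E, F. That is one component of size 5.
Total: 2 components.

2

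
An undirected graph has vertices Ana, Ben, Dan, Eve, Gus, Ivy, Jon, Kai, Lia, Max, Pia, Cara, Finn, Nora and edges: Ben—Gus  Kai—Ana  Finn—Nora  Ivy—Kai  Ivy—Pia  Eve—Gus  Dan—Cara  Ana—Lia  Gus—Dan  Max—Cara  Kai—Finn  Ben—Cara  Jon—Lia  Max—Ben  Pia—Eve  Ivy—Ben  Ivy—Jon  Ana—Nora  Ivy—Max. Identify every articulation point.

Ivy

Removing Ivy increases the component count from 1 to 2, so Ivy is a cut vertex.
By contrast removing Ben leaves 1 component; it is not a cut vertex. No other vertex is a cut vertex either.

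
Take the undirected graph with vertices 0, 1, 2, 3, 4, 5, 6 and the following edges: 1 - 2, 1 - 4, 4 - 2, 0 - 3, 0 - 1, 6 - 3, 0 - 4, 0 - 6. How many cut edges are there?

The edges on the cycle 0-6-3-0 are not bridges since each lies on that cycle.
Every edge lies on some cycle, so there are no bridges.

0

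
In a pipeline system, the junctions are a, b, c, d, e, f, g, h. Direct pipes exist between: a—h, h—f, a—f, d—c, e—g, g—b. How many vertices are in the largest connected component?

Starting from c we can reach c, d. That is one component of size 2.
Starting from a we can reach a, f, h. That is one component of size 3.
Starting from b we can reach b, e, g. That is one component of size 3.
The largest has 3 vertices.

3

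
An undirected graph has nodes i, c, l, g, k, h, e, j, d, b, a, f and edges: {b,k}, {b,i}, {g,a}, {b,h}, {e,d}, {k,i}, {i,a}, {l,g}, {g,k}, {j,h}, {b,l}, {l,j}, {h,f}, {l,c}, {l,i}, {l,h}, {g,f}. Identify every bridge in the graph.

The edges on the cycle b-l-j-h-b are not bridges since each lies on that cycle.
But removing e—d disconnects e from d; removing l—c disconnects l from c — these are bridges.

c-l, d-e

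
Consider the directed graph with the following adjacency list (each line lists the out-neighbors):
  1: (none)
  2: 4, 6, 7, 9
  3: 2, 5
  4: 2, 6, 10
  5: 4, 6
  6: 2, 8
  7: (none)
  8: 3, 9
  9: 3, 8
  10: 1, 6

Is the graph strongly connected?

There is no directed path from 7 to 4, so the graph is not strongly connected.

No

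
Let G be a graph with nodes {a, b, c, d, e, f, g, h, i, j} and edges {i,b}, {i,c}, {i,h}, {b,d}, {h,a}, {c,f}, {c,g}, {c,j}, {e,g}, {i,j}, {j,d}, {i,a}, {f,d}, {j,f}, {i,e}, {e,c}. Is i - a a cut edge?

No

After removing i - a, the path i-h-a still connects them, so the edge is not a bridge.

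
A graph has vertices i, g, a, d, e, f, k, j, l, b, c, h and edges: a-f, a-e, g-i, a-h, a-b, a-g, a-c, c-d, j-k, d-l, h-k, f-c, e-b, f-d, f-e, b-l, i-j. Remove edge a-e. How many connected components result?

a and e are still connected via a-f-e, so the component count stays at 1.

1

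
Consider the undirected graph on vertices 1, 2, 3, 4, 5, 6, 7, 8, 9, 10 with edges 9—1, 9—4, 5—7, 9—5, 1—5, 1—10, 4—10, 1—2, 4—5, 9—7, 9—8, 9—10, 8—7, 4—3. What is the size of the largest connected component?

9

6 is isolated — a component by itself.
Starting from 1 we can reach 1, 2, 3, 4, 5, 7, 8, 9, 10. That is one component of size 9.
The largest has 9 vertices.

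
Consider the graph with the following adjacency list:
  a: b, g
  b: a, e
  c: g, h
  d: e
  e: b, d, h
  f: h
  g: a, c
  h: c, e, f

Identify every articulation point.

e, h

Removing e increases the component count from 1 to 2, so e is a cut vertex.
Removing h increases the component count from 1 to 2, so h is a cut vertex.
By contrast removing f leaves 1 component; it is not a cut vertex. No other vertex is a cut vertex either.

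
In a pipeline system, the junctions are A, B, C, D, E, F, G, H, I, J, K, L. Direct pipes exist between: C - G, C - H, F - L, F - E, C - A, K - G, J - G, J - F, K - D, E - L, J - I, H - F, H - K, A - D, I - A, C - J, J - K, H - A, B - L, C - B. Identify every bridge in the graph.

none

The edges on the cycle C-H-K-D-A-C are not bridges since each lies on that cycle.
Every edge lies on some cycle, so there are no bridges.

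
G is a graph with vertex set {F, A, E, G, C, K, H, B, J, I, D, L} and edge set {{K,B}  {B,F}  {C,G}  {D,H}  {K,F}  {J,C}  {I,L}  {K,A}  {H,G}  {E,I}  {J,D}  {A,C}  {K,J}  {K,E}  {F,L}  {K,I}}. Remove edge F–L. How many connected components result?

1

F and L are still connected via F-K-I-L, so the component count stays at 1.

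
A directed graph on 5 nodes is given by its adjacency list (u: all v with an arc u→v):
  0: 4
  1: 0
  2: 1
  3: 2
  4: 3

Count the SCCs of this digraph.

1

{0, 1, 2, 3, 4} are all mutually reachable — one SCC of size 5.
That gives 1 strongly connected component.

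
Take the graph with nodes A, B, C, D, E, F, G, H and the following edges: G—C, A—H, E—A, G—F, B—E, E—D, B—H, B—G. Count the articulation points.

3

Removing B increases the component count from 1 to 2, so B is a cut vertex.
Removing E increases the component count from 1 to 2, so E is a cut vertex.
Removing G increases the component count from 1 to 3, so G is a cut vertex.
By contrast removing F leaves 1 component; it is not a cut vertex. No other vertex is a cut vertex either.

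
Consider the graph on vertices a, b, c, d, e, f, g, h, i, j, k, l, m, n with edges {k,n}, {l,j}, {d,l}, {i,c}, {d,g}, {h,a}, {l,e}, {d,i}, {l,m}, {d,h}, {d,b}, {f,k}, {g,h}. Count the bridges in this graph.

10

The edges on the cycle d-g-h-d are not bridges since each lies on that cycle.
But removing f—k disconnects f from k; removing d—b disconnects d from b; removing d—i disconnects d from i; removing d—l disconnects d from l — these are bridges.
In total 10 edges are bridges.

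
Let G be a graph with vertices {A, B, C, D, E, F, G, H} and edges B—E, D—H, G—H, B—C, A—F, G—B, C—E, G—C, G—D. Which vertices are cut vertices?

Removing G increases the component count from 2 to 3, so G is a cut vertex.
By contrast removing E leaves 2 components; it is not a cut vertex. No other vertex is a cut vertex either.

G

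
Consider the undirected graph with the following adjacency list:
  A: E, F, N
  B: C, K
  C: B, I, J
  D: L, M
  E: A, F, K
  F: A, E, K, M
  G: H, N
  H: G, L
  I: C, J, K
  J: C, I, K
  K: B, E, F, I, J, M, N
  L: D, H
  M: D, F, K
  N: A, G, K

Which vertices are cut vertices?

Removing K increases the component count from 1 to 2, so K is a cut vertex.
By contrast removing F leaves 1 component; it is not a cut vertex. No other vertex is a cut vertex either.

K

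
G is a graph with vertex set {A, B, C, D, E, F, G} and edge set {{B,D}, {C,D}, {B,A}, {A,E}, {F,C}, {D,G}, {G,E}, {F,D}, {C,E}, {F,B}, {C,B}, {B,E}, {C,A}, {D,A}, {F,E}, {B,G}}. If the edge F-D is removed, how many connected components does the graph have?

1

F and D are still connected via F-C-D, so the component count stays at 1.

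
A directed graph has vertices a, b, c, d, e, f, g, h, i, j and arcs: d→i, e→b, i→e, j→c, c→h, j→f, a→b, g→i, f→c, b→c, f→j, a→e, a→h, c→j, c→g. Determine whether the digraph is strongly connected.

No

There is no directed path from i to d, so the graph is not strongly connected.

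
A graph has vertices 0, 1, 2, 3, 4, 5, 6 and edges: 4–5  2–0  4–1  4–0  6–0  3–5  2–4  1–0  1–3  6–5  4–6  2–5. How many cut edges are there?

0

The edges on the cycle 4-1-3-5-4 are not bridges since each lies on that cycle.
Every edge lies on some cycle, so there are no bridges.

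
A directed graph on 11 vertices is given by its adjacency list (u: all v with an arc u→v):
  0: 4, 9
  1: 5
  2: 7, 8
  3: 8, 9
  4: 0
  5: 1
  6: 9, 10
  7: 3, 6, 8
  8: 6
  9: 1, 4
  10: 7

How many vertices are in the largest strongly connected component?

5

{3, 6, 7, 8, 10} are all mutually reachable — one SCC of size 5.
{0, 4, 9} are all mutually reachable — one SCC of size 3.
{1, 5} are all mutually reachable — one SCC of size 2.
{2} is an SCC by itself.
The largest has 5 vertices.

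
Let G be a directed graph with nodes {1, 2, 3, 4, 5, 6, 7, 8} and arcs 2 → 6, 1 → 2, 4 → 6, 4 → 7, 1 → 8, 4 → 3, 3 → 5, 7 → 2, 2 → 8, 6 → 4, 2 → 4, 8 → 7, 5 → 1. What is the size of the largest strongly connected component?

{1, 2, 3, 4, 5, 6, 7, 8} are all mutually reachable — one SCC of size 8.
The largest has 8 vertices.

8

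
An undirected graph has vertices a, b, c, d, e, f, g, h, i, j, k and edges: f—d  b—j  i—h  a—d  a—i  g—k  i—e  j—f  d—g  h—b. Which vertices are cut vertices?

Removing d increases the component count from 2 to 3, so d is a cut vertex.
Removing g increases the component count from 2 to 3, so g is a cut vertex.
Removing i increases the component count from 2 to 3, so i is a cut vertex.
By contrast removing b leaves 2 components; it is not a cut vertex. No other vertex is a cut vertex either.

d, g, i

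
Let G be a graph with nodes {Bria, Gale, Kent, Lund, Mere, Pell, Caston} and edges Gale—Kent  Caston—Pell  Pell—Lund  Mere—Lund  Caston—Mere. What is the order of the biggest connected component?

Bria is isolated — a component by itself.
Starting from Gale we can reach Gale, Kent. That is one component of size 2.
Starting from Lund we can reach Lund, Mere, Pell, Caston. That is one component of size 4.
The largest has 4 vertices.

4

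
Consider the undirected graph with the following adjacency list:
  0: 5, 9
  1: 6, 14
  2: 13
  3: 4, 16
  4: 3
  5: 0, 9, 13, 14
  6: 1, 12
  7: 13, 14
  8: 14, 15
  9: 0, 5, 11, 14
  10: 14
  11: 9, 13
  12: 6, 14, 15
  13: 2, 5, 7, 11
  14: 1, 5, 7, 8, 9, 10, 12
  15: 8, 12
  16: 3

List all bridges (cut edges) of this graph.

10-14, 13-2, 16-3, 3-4

The edges on the cycle 14-12-6-1-14 are not bridges since each lies on that cycle.
But removing 10-14 disconnects 10 from 14; removing 16-3 disconnects 16 from 3; removing 2-13 disconnects 2 from 13; removing 4-3 disconnects 4 from 3 — these are bridges.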